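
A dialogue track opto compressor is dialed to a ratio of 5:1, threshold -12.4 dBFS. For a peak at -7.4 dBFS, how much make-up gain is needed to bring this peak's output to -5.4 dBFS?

6 dB

Without make-up, output = threshold + overshoot/5 = -12.4 + 1 = -11.4 dBFS.
Gap to target: 6 dB.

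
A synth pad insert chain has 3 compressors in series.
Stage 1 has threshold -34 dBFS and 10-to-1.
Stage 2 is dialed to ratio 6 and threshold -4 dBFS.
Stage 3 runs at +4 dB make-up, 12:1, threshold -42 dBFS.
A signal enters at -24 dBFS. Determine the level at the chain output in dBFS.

-37.25 dBFS

Stage 1: overshoot 10 dB → 10/10 = 1 dB → -33 dBFS.
Stage 2: -33 dBFS ≤ -4 dBFS, so stage 2 doesn't engage; output -33 dBFS.
Stage 3: overshoot 9 dB → 9/12 = 0.75 dB → -41.25 dBFS; +4 dB make-up → -37.25 dBFS.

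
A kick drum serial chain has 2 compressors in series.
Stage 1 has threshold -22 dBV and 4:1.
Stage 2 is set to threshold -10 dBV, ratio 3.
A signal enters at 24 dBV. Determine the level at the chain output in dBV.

Stage 1: overshoot 46 dB → 46/4 = 11.5 dB → -10.5 dBV.
Stage 2: -10.5 dBV is at or below the -10 dBV threshold — no compression; output -10.5 dBV.

-10.5 dBV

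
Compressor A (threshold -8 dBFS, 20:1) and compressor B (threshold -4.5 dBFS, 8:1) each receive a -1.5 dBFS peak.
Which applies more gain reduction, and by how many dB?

A: overshoot 6.5 dB → output overshoot 0.325 dB → GR 6.175 dB.
B: overshoot 3 dB → output overshoot 0.375 dB → GR 2.625 dB.
A applies 3.55 dB more gain reduction.

A, by 3.55 dB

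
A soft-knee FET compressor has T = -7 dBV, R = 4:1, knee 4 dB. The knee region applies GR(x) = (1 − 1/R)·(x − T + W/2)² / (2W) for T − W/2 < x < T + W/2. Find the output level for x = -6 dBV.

x − T + W/2 = -6 − (-7) + 2 = 3.
GR = (1 − 1/4) × 3² / 8 = 0.75 × 9 / 8 = 0.84375 dB.
Output = -6 − 0.84375 = -6.84375 dBV.

-6.84375 dBV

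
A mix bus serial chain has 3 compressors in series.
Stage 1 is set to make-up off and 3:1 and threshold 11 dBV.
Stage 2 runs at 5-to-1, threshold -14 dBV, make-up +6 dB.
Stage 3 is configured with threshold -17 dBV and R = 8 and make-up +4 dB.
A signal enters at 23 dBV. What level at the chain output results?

Stage 1: 23 dBV is 12 dB over 11 dBV; at 3:1 that becomes 4 dB over, giving 15 dBV.
Stage 2: overshoot 29 dB → 29/5 = 5.8 dB → -8.2 dBV; +6 dB make-up → -2.2 dBV.
Stage 3: overshoot 14.8 dB → 14.8/8 = 1.85 dB → -15.15 dBV; +4 dB make-up → -11.15 dBV.

-11.15 dBV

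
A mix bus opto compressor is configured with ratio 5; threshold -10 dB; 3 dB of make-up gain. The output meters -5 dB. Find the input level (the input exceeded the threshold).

0 dB

Before make-up, the level was -5 − 3 = -8 dB.
That's 2 dB above the -10 dB threshold.
Before 5:1 compression the overshoot was 2 × 5 = 10 dB, so input = -10 + 10 = 0 dB.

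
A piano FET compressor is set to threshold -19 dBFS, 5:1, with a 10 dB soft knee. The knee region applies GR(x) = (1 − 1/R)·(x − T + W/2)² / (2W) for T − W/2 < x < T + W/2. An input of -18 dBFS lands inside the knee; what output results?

x − T + W/2 = -18 − (-19) + 5 = 6.
GR = (1 − 1/5) × 6² / 20 = 0.8 × 36 / 20 = 1.44 dB.
Output = -18 − 1.44 = -19.44 dBFS.

-19.44 dBFS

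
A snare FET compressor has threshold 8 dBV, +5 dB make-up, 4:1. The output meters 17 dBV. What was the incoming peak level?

Before make-up, the level was 17 − 5 = 12 dBV.
The compressed level sits 12 − 8 = 4 dB over threshold.
Undo the ratio: input overshoot = 4 × 4 = 16 dB, giving input = 24 dBV.

24 dBV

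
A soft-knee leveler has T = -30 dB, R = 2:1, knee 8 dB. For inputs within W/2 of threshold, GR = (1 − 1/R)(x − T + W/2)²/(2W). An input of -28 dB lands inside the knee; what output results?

x − T + W/2 = -28 − (-30) + 4 = 6.
GR = (1 − 1/2) × 6² / 16 = 0.5 × 36 / 16 = 1.125 dB.
Output = -28 − 1.125 = -29.125 dB.

-29.125 dB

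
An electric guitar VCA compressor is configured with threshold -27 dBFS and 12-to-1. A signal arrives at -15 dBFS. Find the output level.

-26 dBFS

Overshoot: -15 − (-27) = 12 dB.
The 12 dB excess becomes 1 dB after 12:1 reduction.
Output = -27 + 1 = -26 dBFS.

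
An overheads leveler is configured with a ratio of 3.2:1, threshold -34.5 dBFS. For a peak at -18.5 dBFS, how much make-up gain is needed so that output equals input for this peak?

Overshoot 16 dB → 16/3.2 = 5 dB after compression, so the compressed level is -34.5 + 5 = -29.5 dBFS.
Make-up = target − compressed = -18.5 − (-29.5) = 11 dB.

11 dB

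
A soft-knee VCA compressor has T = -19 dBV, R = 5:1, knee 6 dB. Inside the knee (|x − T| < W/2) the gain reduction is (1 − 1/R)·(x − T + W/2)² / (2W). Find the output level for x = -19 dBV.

-19.6 dBV

x − T + W/2 = -19 − (-19) + 3 = 3.
GR = (1 − 1/5) × 3² / 12 = 0.8 × 9 / 12 = 0.6 dB.
Output = -19 − 0.6 = -19.6 dBV.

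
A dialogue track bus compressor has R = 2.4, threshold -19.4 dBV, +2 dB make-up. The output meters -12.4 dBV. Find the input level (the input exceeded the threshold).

-7.4 dBV

Before make-up, the level was -12.4 − 2 = -14.4 dBV.
The compressed level sits -14.4 − (-19.4) = 5 dB over threshold.
Undo the ratio: input overshoot = 5 × 2.4 = 12 dB, giving input = -7.4 dBV.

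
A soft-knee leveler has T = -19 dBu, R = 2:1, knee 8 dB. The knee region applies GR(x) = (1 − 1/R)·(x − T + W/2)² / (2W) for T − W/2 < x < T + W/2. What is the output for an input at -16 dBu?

-17.53125 dBu

x − T + W/2 = -16 − (-19) + 4 = 7.
GR = (1 − 1/2) × 7² / 16 = 0.5 × 49 / 16 = 1.53125 dB.
Output = -16 − 1.53125 = -17.53125 dBu.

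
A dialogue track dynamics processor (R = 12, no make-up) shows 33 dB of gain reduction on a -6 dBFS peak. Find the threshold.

Gain reduction = -6 − (-39) = 33 dB; output overshoot = GR / (R − 1) = 33 / 11 = 3 dB.
Threshold = output − output overshoot = -39 − 3 = -42 dBFS.

-42 dBFS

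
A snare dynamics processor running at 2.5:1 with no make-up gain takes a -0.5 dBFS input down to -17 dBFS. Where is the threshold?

-28 dBFS

Gain reduction = -0.5 − (-17) = 16.5 dB; output overshoot = GR / (R − 1) = 16.5 / 1.5 = 11 dB.
Threshold = output − output overshoot = -17 − 11 = -28 dBFS.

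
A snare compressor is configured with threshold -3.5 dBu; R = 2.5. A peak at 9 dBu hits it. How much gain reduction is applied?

7.5 dB

The signal is 12.5 dB above threshold.
After 2.5:1 compression the overshoot becomes 12.5/2.5 = 5 dB.
So the signal is attenuated by 12.5 − 5 = 7.5 dB.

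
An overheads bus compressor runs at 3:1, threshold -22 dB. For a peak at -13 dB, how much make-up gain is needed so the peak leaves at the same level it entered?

6 dB

Overshoot 9 dB → 9/3 = 3 dB after compression, so the compressed level is -22 + 3 = -19 dB.
Make-up = target − compressed = -13 − (-19) = 6 dB.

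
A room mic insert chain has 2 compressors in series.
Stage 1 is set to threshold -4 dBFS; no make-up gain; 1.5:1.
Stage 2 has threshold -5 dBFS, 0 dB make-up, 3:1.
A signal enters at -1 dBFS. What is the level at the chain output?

-4 dBFS

Stage 1: -1 dBFS is 3 dB over -4 dBFS; at 1.5:1 that becomes 2 dB over, giving -2 dBFS.
Stage 2: -2 dBFS is 3 dB over -5 dBFS; at 3:1 that becomes 1 dB over, giving -4 dBFS.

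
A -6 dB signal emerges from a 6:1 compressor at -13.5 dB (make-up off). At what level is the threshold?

-15 dB

Gain reduction = -6 − (-13.5) = 7.5 dB; output overshoot = GR / (R − 1) = 7.5 / 5 = 1.5 dB.
Threshold = output − output overshoot = -13.5 − 1.5 = -15 dB.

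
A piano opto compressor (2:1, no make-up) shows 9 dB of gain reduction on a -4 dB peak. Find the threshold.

-22 dB

Let T be the threshold. Output overshoot = (input overshoot)/R, so -13 − T = (-4 − T)/2.
2·(-13 − T) = -4 − T → 1·T = -26 − (-4) = -22.
T = -22/1 = -22 dB.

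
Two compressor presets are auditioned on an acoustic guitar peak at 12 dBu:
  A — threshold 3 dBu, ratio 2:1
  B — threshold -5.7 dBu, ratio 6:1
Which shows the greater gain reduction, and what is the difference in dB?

B, by 10.25 dB

A: overshoot 9 dB → output overshoot 4.5 dB → GR 4.5 dB.
B: overshoot 17.7 dB → output overshoot 2.95 dB → GR 14.75 dB.
Difference: 10.25 dB in favour of B.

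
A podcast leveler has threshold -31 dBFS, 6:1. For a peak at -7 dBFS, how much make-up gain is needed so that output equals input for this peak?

Without make-up, output = threshold + overshoot/6 = -31 + 4 = -27 dBFS.
Gap to target: 20 dB.

20 dB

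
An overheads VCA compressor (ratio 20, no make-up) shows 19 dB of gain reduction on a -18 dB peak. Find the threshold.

Gain reduction = -18 − (-37) = 19 dB; output overshoot = GR / (R − 1) = 19 / 19 = 1 dB.
Threshold = output − output overshoot = -37 − 1 = -38 dB.

-38 dB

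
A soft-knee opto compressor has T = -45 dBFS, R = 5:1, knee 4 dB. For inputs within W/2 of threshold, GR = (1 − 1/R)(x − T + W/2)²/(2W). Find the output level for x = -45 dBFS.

x − T + W/2 = -45 − (-45) + 2 = 2.
GR = (1 − 1/5) × 2² / 8 = 0.8 × 4 / 8 = 0.4 dB.
Output = -45 − 0.4 = -45.4 dBFS.

-45.4 dBFS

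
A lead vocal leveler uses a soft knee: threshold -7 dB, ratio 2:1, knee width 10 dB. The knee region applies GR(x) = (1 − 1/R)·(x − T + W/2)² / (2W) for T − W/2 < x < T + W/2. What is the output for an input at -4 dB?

-5.6 dB

x − T + W/2 = -4 − (-7) + 5 = 8.
GR = (1 − 1/2) × 8² / 20 = 0.5 × 64 / 20 = 1.6 dB.
Output = -4 − 1.6 = -5.6 dB.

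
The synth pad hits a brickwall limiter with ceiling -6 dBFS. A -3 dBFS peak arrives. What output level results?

-6 dBFS

The limiter clamps the peak to its -6 dBFS ceiling.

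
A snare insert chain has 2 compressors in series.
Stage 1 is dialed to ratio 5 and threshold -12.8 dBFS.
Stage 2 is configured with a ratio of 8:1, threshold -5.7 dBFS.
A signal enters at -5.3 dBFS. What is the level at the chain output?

-11.3 dBFS

Stage 1: 7.5 dB above -12.8 dBFS, reduced 5:1 to 1.5 dB above → -11.3 dBFS.
Stage 2: -11.3 dBFS is at or below the -5.7 dBFS threshold — no compression; output -11.3 dBFS.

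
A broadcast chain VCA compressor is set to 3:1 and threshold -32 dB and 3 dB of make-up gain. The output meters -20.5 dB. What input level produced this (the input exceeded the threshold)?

-6.5 dB

Stripping the +3 dB make-up gives -23.5 dB at the gain stage.
That's 8.5 dB above the -32 dB threshold.
Undo the ratio: input overshoot = 8.5 × 3 = 25.5 dB, giving input = -6.5 dB.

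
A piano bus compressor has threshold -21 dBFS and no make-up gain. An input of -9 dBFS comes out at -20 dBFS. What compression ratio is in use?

12:1

Input overshoot = -9 − (-21) = 12 dB; output overshoot = -20 − (-21) = 1 dB.
Ratio = 12 / 1 = 12.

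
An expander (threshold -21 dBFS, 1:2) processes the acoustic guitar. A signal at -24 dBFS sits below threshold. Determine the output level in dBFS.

Undershoot = (-21) − (-24) = 3 dB.
At 1:2, that expands to 6 dB under threshold.
Output = -21 − 6 = -27 dBFS.

-27 dBFS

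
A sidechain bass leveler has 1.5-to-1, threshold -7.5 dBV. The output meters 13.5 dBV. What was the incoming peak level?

24 dBV

Post-compression overshoot = 13.5 − (-7.5) = 21 dB.
Before 1.5:1 compression the overshoot was 21 × 1.5 = 31.5 dB, so input = -7.5 + 31.5 = 24 dBV.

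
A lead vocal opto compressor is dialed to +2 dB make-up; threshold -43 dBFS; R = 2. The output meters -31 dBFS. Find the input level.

-23 dBFS

Remove make-up: -31 − 2 = -33 dBFS.
The compressed level sits -33 − (-43) = 10 dB over threshold.
Before 2:1 compression the overshoot was 10 × 2 = 20 dB, so input = -43 + 20 = -23 dBFS.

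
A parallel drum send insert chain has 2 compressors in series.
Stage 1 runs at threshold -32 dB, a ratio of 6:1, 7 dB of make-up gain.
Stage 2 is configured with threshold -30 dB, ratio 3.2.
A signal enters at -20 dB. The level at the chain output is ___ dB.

Stage 1: 12 dB above -32 dB, reduced 6:1 to 2 dB above → -30 dB; +7 dB make-up → -23 dB.
Stage 2: 7 dB above -30 dB, reduced 3.2:1 to 2.1875 dB above → -27.8125 dB.

-27.8125 dB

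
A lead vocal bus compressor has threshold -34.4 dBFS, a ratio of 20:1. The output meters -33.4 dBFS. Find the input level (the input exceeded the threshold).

Post-compression overshoot = -33.4 − (-34.4) = 1 dB.
Input overshoot = R × output overshoot = 20 dB → input = -34.4 + 20 = -14.4 dBFS.

-14.4 dBFS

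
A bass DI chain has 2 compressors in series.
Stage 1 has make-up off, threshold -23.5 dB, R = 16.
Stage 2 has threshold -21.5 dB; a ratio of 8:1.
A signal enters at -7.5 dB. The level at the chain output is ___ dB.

Stage 1: 16 dB above -23.5 dB, reduced 16:1 to 1 dB above → -22.5 dB.
Stage 2: -22.5 dB is at or below the -21.5 dB threshold — no compression; output -22.5 dB.

-22.5 dB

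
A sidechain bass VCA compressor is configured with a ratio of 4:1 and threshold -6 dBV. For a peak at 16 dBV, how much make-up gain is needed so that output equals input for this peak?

16.5 dB

Without make-up, output = threshold + overshoot/4 = -6 + 5.5 = -0.5 dBV.
Gap to target: 16.5 dB.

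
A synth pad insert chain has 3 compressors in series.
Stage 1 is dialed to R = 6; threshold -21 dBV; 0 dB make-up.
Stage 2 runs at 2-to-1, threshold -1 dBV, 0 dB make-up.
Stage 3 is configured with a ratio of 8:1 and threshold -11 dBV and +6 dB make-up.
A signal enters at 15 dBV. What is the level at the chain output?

-9 dBV

Stage 1: overshoot 36 dB → 36/6 = 6 dB → -15 dBV.
Stage 2: below threshold (-15 ≤ -1); passes unchanged; output -15 dBV.
Stage 3: -15 dBV ≤ -11 dBV, so stage 3 doesn't engage; make-up brings it to -9 dBV.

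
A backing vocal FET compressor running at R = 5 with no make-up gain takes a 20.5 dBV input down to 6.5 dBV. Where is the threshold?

Input is 17.5 dB above T (since output overshoot × R = input overshoot: (6.5 − T)·5 = 20.5 − T gives T = 3 dBV).
Check: 3 + (20.5 − 3)/5 = 3 + 3.5 = 6.5 dBV. ✓

3 dBV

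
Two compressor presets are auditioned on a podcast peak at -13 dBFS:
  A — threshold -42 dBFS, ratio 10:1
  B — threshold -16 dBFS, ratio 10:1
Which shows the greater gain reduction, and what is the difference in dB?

A: 29 dB over, compressed to 2.9 dB over, so 26.1 dB of GR.
B: 3 dB over, compressed to 0.3 dB over, so 2.7 dB of GR.
A applies 23.4 dB more gain reduction.

A, by 23.4 dB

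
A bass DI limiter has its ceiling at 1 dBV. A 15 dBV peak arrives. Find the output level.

1 dBV

The limiter clamps the peak to its 1 dBV ceiling.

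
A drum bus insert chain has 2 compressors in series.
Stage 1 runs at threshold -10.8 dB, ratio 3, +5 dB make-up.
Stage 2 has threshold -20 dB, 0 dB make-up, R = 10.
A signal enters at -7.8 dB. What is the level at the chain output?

Stage 1: -7.8 dB is 3 dB over -10.8 dB; at 3:1 that becomes 1 dB over, giving -9.8 dB; +5 dB make-up → -4.8 dB.
Stage 2: overshoot 15.2 dB → 15.2/10 = 1.52 dB → -18.48 dB.

-18.48 dB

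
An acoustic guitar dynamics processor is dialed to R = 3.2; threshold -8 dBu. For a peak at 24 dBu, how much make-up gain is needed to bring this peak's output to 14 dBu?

12 dB

The peak compresses to -8 + 32/3.2 = 2 dBu.
To reach 14 dBu requires 14 − 2 = 12 dB of make-up.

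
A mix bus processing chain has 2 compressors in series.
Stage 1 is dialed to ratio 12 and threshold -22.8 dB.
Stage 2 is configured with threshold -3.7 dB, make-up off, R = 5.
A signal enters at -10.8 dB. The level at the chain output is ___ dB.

Stage 1: -10.8 dB is 12 dB over -22.8 dB; at 12:1 that becomes 1 dB over, giving -21.8 dB.
Stage 2: -21.8 dB ≤ -3.7 dB, so stage 2 doesn't engage; output -21.8 dB.

-21.8 dB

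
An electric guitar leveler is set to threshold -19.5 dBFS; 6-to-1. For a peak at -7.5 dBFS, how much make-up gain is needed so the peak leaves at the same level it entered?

The peak compresses to -19.5 + 12/6 = -17.5 dBFS.
To reach -7.5 dBFS requires -7.5 − (-17.5) = 10 dB of make-up.

10 dB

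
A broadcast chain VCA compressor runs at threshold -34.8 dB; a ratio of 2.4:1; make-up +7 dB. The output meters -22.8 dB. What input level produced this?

Before make-up, the level was -22.8 − 7 = -29.8 dB.
The compressed level sits -29.8 − (-34.8) = 5 dB over threshold.
Undo the ratio: input overshoot = 5 × 2.4 = 12 dB, giving input = -22.8 dB.

-22.8 dB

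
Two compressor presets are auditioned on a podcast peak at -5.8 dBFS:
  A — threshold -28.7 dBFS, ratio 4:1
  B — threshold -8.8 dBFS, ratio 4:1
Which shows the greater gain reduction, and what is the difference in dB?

A, by 14.925 dB

A: overshoot 22.9 dB → output overshoot 5.725 dB → GR 17.175 dB.
B: overshoot 3 dB → output overshoot 0.75 dB → GR 2.25 dB.
A reduces 14.925 dB more.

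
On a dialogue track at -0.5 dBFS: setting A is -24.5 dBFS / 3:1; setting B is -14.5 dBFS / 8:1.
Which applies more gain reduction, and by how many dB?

A: 24 dB over, compressed to 8 dB over, so 16 dB of GR.
B: 14 dB over, compressed to 1.75 dB over, so 12.25 dB of GR.
A applies 3.75 dB more gain reduction.

A, by 3.75 dB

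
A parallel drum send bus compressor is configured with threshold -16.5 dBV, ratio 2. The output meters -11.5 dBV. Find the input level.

The compressed level sits -11.5 − (-16.5) = 5 dB over threshold.
Undo the ratio: input overshoot = 5 × 2 = 10 dB, giving input = -6.5 dBV.

-6.5 dBV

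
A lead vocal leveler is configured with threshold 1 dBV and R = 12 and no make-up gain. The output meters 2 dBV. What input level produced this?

13 dBV

Post-compression overshoot = 2 − 1 = 1 dB.
Input overshoot = R × output overshoot = 12 dB → input = 1 + 12 = 13 dBV.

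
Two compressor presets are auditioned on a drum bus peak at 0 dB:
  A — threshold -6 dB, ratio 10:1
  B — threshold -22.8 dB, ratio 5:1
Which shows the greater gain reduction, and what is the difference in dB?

B, by 12.84 dB

A: overshoot 6 dB → output overshoot 0.6 dB → GR 5.4 dB.
B: overshoot 22.8 dB → output overshoot 4.56 dB → GR 18.24 dB.
Difference: 12.84 dB in favour of B.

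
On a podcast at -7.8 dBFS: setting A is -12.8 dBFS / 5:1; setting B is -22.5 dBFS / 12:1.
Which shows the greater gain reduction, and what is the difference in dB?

A: 5 dB over, compressed to 1 dB over, so 4 dB of GR.
B: 14.7 dB over, compressed to 1.225 dB over, so 13.475 dB of GR.
Difference: 9.475 dB in favour of B.

B, by 9.475 dB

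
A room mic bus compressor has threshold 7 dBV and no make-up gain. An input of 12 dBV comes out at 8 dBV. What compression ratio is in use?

5:1

Input overshoot = 12 − 7 = 5 dB; output overshoot = 8 − 7 = 1 dB.
Ratio = 5 / 1 = 5.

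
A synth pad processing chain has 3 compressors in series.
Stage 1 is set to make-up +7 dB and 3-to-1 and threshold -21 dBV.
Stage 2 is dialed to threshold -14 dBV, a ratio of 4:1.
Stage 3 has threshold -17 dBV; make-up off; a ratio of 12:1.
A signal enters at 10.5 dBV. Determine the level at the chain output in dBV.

-16.53125 dBV

Stage 1: overshoot 31.5 dB → 31.5/3 = 10.5 dB → -10.5 dBV; +7 dB make-up → -3.5 dBV.
Stage 2: overshoot 10.5 dB → 10.5/4 = 2.625 dB → -11.375 dBV.
Stage 3: overshoot 5.625 dB → 5.625/12 = 0.46875 dB → -16.53125 dBV.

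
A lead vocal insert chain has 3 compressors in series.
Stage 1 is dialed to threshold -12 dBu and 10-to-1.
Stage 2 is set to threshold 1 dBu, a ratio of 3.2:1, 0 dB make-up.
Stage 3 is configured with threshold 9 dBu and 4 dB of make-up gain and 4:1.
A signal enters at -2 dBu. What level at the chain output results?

-7 dBu

Stage 1: 10 dB above -12 dBu, reduced 10:1 to 1 dB above → -11 dBu.
Stage 2: -11 dBu is at or below the 1 dBu threshold — no compression; output -11 dBu.
Stage 3: -11 dBu is at or below the 9 dBu threshold — no compression; make-up brings it to -7 dBu.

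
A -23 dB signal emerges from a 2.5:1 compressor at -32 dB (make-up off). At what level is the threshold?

Input is 15 dB above T (since output overshoot × R = input overshoot: (-32 − T)·2.5 = -23 − T gives T = -38 dB).
Check: -38 + (-23 − (-38))/2.5 = -38 + 6 = -32 dB. ✓

-38 dB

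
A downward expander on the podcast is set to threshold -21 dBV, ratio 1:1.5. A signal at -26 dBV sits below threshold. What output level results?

The input is 5 dB below the -21 dBV threshold.
A 1:1.5 expander multiplies undershoot by 1.5: 5 × 1.5 = 7.5 dB below threshold.
Output = -21 − 7.5 = -28.5 dBV.

-28.5 dBV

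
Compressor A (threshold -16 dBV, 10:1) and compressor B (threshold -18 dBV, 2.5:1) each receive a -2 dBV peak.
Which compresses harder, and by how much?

A, by 3 dB

A: overshoot 14 dB → output overshoot 1.4 dB → GR 12.6 dB.
B: overshoot 16 dB → output overshoot 6.4 dB → GR 9.6 dB.
Difference: 3 dB in favour of A.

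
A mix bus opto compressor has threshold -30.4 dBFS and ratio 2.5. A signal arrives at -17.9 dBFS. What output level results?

-25.4 dBFS

-17.9 dBFS sits 12.5 dB over threshold.
At 2.5:1 the overshoot is divided by 2.5, leaving 5 dB above threshold.
That puts the output at -25.4 dBFS.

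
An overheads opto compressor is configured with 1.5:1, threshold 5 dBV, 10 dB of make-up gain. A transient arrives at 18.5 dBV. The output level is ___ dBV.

18.5 dBV sits 13.5 dB over threshold.
The 13.5 dB excess becomes 9 dB after 1.5:1 reduction.
So the level is 5 + 9 = 14 dBV; make-up adds 10 dB, giving 24 dBV.

24 dBV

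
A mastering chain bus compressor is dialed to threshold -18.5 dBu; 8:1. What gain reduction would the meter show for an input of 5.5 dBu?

5.5 dBu exceeds the threshold by 24 dB.
After 8:1 compression the overshoot becomes 24/8 = 3 dB.
So the signal is attenuated by 24 − 3 = 21 dB.

21 dB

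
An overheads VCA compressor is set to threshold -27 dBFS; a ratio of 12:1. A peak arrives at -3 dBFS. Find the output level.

Overshoot: -3 − (-27) = 24 dB.
12:1 compression reduces that to 24/12 = 2 dB over.
Output = -27 + 2 = -25 dBFS.

-25 dBFS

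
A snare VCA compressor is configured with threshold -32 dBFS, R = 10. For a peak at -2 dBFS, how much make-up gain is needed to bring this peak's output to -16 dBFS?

Overshoot 30 dB → 30/10 = 3 dB after compression, so the compressed level is -32 + 3 = -29 dBFS.
Make-up = target − compressed = -16 − (-29) = 13 dB.

13 dB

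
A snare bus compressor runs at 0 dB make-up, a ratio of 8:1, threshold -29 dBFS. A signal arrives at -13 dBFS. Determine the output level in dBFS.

The input is 16 dB above the -29 dBFS threshold.
8:1 compression reduces that to 16/8 = 2 dB over.
So the level is -29 + 2 = -27 dBFS.

-27 dBFS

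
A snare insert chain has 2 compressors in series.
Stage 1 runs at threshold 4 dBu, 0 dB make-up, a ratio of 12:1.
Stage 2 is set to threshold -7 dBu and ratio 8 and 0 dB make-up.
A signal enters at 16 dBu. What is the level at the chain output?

Stage 1: 12 dB above 4 dBu, reduced 12:1 to 1 dB above → 5 dBu.
Stage 2: 5 dBu is 12 dB over -7 dBu; at 8:1 that becomes 1.5 dB over, giving -5.5 dBu.

-5.5 dBu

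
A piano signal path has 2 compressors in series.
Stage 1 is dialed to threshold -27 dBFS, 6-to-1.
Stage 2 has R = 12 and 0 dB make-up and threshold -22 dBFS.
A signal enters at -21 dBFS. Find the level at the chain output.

Stage 1: overshoot 6 dB → 6/6 = 1 dB → -26 dBFS.
Stage 2: -26 dBFS ≤ -22 dBFS, so stage 2 doesn't engage; output -26 dBFS.

-26 dBFS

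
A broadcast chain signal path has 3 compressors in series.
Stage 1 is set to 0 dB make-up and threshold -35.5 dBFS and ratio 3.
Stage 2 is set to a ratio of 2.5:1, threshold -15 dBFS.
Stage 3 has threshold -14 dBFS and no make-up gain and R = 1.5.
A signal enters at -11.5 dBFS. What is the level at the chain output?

-27.5 dBFS

Stage 1: -11.5 dBFS is 24 dB over -35.5 dBFS; at 3:1 that becomes 8 dB over, giving -27.5 dBFS.
Stage 2: below threshold (-27.5 ≤ -15); passes unchanged; output -27.5 dBFS.
Stage 3: -27.5 dBFS is at or below the -14 dBFS threshold — no compression; output -27.5 dBFS.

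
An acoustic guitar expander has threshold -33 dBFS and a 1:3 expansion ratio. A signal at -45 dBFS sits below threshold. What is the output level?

-69 dBFS

Below threshold, a 1:3 expander applies gain = (3−1)×(T − x) of attenuation.
(3−1) × 12 = 24 dB, so output = -45 − 24 = -69 dBFS.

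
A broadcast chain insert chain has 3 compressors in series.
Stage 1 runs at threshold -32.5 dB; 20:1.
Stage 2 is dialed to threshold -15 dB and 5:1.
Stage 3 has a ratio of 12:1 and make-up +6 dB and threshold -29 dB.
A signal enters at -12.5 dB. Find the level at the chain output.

-25.5 dB

Stage 1: overshoot 20 dB → 20/20 = 1 dB → -31.5 dB.
Stage 2: -31.5 dB is at or below the -15 dB threshold — no compression; output -31.5 dB.
Stage 3: -31.5 dB is at or below the -29 dB threshold — no compression; make-up brings it to -25.5 dB.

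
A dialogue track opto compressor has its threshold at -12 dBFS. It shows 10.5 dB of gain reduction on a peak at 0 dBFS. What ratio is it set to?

8:1

Input overshoot = 0 − (-12) = 12 dB.
Output overshoot = 12 − 10.5 = 1.5 dB.
Ratio = input overshoot / output overshoot = 12 / 1.5 = 8.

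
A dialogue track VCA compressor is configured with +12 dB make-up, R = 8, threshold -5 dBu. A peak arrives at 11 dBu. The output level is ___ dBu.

Overshoot: 11 − (-5) = 16 dB.
8:1 compression reduces that to 16/8 = 2 dB over.
So the level is -5 + 2 = -3 dBu; make-up adds 12 dB, giving 9 dBu.

9 dBu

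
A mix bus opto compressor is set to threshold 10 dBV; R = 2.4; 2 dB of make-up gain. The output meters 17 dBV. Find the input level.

22 dBV

Before make-up, the level was 17 − 2 = 15 dBV.
Post-compression overshoot = 15 − 10 = 5 dB.
Undo the ratio: input overshoot = 5 × 2.4 = 12 dB, giving input = 22 dBV.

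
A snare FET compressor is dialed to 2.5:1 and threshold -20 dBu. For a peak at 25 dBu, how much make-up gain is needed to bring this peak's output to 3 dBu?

Overshoot 45 dB → 45/2.5 = 18 dB after compression, so the compressed level is -20 + 18 = -2 dBu.
Make-up = target − compressed = 3 − (-2) = 5 dB.

5 dB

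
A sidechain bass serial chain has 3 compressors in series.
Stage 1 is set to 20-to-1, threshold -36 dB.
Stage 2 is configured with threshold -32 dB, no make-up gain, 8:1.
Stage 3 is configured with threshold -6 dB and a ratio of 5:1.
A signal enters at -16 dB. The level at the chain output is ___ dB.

Stage 1: 20 dB above -36 dB, reduced 20:1 to 1 dB above → -35 dB.
Stage 2: -35 dB is at or below the -32 dB threshold — no compression; output -35 dB.
Stage 3: below threshold (-35 ≤ -6); passes unchanged; output -35 dB.

-35 dB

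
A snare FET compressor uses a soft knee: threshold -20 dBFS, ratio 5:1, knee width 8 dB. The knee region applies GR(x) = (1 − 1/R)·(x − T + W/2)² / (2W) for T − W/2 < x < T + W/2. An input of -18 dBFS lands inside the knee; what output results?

-19.8 dBFS

x − T + W/2 = -18 − (-20) + 4 = 6.
GR = (1 − 1/5) × 6² / 16 = 0.8 × 36 / 16 = 1.8 dB.
Output = -18 − 1.8 = -19.8 dBFS.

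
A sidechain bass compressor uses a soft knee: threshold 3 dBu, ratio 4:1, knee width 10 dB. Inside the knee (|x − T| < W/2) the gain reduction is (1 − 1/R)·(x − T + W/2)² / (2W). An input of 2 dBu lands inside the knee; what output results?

x − T + W/2 = 2 − 3 + 5 = 4.
GR = (1 − 1/4) × 4² / 20 = 0.75 × 16 / 20 = 0.6 dB.
Output = 2 − 0.6 = 1.4 dBu.

1.4 dBu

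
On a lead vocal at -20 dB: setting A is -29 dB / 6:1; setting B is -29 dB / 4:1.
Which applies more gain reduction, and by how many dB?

A: overshoot 9 dB → output overshoot 1.5 dB → GR 7.5 dB.
B: overshoot 9 dB → output overshoot 2.25 dB → GR 6.75 dB.
A applies 0.75 dB more gain reduction.

A, by 0.75 dB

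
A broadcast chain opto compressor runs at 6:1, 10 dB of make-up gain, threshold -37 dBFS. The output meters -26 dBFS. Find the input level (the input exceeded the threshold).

Stripping the +10 dB make-up gives -36 dBFS at the gain stage.
That's 1 dB above the -37 dBFS threshold.
Undo the ratio: input overshoot = 1 × 6 = 6 dB, giving input = -31 dBFS.

-31 dBFS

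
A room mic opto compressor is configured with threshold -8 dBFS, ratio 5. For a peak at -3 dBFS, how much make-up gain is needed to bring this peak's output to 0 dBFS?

Without make-up, output = threshold + overshoot/5 = -8 + 1 = -7 dBFS.
Gap to target: 7 dB.

7 dB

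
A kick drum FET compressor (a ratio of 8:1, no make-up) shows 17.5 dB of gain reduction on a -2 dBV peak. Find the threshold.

-22 dBV

Let T be the threshold. Output overshoot = (input overshoot)/R, so -19.5 − T = (-2 − T)/8.
8·(-19.5 − T) = -2 − T → 7·T = -156 − (-2) = -154.
T = -154/7 = -22 dBV.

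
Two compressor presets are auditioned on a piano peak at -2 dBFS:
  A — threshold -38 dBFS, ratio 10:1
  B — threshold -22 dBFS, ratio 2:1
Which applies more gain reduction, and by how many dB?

A: GR = 36 − 36/10 = 32.4 dB.
B: GR = 20 − 20/2 = 10 dB.
A applies 22.4 dB more gain reduction.

A, by 22.4 dB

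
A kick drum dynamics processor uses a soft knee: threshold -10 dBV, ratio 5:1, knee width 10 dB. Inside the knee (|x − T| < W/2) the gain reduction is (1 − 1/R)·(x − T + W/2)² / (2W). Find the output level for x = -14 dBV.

x − T + W/2 = -14 − (-10) + 5 = 1.
GR = (1 − 1/5) × 1² / 20 = 0.8 × 1 / 20 = 0.04 dB.
Output = -14 − 0.04 = -14.04 dBV.

-14.04 dBV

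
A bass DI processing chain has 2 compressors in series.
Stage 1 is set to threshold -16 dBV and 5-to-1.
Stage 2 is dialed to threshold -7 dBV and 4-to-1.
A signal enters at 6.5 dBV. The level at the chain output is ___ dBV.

Stage 1: overshoot 22.5 dB → 22.5/5 = 4.5 dB → -11.5 dBV.
Stage 2: below threshold (-11.5 ≤ -7); passes unchanged; output -11.5 dBV.

-11.5 dBV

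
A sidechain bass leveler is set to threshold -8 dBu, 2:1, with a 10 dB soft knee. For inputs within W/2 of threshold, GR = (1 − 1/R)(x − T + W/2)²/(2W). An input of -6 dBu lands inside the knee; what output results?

-7.225 dBu

x − T + W/2 = -6 − (-8) + 5 = 7.
GR = (1 − 1/2) × 7² / 20 = 0.5 × 49 / 20 = 1.225 dB.
Output = -6 − 1.225 = -7.225 dBu.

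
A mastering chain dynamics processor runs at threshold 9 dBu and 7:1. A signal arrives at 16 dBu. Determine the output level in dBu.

16 dBu sits 7 dB over threshold.
The 7 dB excess becomes 1 dB after 7:1 reduction.
Output = 9 + 1 = 10 dBu.

10 dBu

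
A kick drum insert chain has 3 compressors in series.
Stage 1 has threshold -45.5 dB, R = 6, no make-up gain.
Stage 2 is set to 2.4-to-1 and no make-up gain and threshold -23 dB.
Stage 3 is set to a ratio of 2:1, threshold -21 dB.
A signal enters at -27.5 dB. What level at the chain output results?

-42.5 dB

Stage 1: overshoot 18 dB → 18/6 = 3 dB → -42.5 dB.
Stage 2: -42.5 dB ≤ -23 dB, so stage 2 doesn't engage; output -42.5 dB.
Stage 3: below threshold (-42.5 ≤ -21); passes unchanged; output -42.5 dB.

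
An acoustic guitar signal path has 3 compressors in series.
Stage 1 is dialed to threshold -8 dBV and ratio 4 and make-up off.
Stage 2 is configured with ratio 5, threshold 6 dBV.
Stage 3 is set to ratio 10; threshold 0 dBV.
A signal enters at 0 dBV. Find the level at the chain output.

-6 dBV

Stage 1: overshoot 8 dB → 8/4 = 2 dB → -6 dBV.
Stage 2: -6 dBV is at or below the 6 dBV threshold — no compression; output -6 dBV.
Stage 3: below threshold (-6 ≤ 0); passes unchanged; output -6 dBV.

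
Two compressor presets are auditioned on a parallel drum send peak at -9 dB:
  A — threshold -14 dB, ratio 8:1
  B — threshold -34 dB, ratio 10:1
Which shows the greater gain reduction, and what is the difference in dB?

A: GR = 5 − 5/8 = 4.375 dB.
B: GR = 25 − 25/10 = 22.5 dB.
B reduces 18.125 dB more.

B, by 18.125 dB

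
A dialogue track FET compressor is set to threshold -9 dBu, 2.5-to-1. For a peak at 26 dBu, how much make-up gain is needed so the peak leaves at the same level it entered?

Without make-up, output = threshold + overshoot/2.5 = -9 + 14 = 5 dBu.
Gap to target: 21 dB.

21 dB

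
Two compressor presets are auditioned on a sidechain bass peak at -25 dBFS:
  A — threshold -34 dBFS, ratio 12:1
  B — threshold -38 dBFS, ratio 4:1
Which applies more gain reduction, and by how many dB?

A: 9 dB over, compressed to 0.75 dB over, so 8.25 dB of GR.
B: 13 dB over, compressed to 3.25 dB over, so 9.75 dB of GR.
Difference: 1.5 dB in favour of B.

B, by 1.5 dB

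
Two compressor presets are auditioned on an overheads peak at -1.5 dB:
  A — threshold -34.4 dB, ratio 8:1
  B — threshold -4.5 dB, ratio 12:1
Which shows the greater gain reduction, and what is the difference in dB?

A: GR = 32.9 − 32.9/8 = 28.7875 dB.
B: GR = 3 − 3/12 = 2.75 dB.
A reduces 26.0375 dB more.

A, by 26.0375 dB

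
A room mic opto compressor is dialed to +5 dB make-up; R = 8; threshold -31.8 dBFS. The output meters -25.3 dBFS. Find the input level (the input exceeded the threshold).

-19.8 dBFS

Remove make-up: -25.3 − 5 = -30.3 dBFS.
Post-compression overshoot = -30.3 − (-31.8) = 1.5 dB.
Input overshoot = R × output overshoot = 12 dB → input = -31.8 + 12 = -19.8 dBFS.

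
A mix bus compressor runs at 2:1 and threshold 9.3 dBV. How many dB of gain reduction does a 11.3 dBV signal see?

1 dB

11.3 dBV exceeds the threshold by 2 dB.
A 2:1 ratio leaves 1 dB of that excess.
GR = overshoot in − overshoot out = 2 − 1 = 1 dB.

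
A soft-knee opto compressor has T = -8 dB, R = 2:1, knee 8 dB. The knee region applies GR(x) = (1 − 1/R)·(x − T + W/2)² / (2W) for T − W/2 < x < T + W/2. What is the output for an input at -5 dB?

-6.53125 dB

x − T + W/2 = -5 − (-8) + 4 = 7.
GR = (1 − 1/2) × 7² / 16 = 0.5 × 49 / 16 = 1.53125 dB.
Output = -5 − 1.53125 = -6.53125 dB.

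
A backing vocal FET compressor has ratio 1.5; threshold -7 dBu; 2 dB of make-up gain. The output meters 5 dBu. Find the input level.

Before make-up, the level was 5 − 2 = 3 dBu.
That's 10 dB above the -7 dBu threshold.
Input overshoot = R × output overshoot = 15 dB → input = -7 + 15 = 8 dBu.

8 dBu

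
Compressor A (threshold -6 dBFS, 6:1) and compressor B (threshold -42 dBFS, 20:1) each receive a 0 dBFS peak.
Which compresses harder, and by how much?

B, by 34.9 dB

A: overshoot 6 dB → output overshoot 1 dB → GR 5 dB.
B: overshoot 42 dB → output overshoot 2.1 dB → GR 39.9 dB.
Difference: 34.9 dB in favour of B.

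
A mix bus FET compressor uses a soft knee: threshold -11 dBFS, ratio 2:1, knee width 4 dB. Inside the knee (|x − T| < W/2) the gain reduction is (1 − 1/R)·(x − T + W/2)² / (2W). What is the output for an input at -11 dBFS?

x − T + W/2 = -11 − (-11) + 2 = 2.
GR = (1 − 1/2) × 2² / 8 = 0.5 × 4 / 8 = 0.25 dB.
Output = -11 − 0.25 = -11.25 dBFS.

-11.25 dBFS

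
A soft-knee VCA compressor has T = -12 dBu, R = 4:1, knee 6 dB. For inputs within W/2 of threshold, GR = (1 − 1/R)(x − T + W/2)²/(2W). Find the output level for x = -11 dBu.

-12 dBu

x − T + W/2 = -11 − (-12) + 3 = 4.
GR = (1 − 1/4) × 4² / 12 = 0.75 × 16 / 12 = 1 dB.
Output = -11 − 1 = -12 dBu.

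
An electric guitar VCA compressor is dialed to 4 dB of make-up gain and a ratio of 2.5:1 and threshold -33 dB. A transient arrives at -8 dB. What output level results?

-8 dB sits 25 dB over threshold.
At 2.5:1 the overshoot is divided by 2.5, leaving 10 dB above threshold.
That puts the output at -23 dB; make-up adds 4 dB, giving -19 dB.

-19 dB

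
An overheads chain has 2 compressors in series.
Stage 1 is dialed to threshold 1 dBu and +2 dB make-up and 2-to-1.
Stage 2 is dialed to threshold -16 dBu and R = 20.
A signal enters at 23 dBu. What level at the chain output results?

Stage 1: 23 dBu is 22 dB over 1 dBu; at 2:1 that becomes 11 dB over, giving 12 dBu; +2 dB make-up → 14 dBu.
Stage 2: overshoot 30 dB → 30/20 = 1.5 dB → -14.5 dBu.

-14.5 dBu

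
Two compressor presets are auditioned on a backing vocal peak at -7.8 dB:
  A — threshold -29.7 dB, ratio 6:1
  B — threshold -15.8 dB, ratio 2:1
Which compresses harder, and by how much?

A, by 14.25 dB

A: overshoot 21.9 dB → output overshoot 3.65 dB → GR 18.25 dB.
B: overshoot 8 dB → output overshoot 4 dB → GR 4 dB.
A applies 14.25 dB more gain reduction.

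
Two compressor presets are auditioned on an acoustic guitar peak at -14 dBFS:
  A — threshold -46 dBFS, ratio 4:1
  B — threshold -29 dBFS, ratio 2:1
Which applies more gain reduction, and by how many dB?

A, by 16.5 dB

A: GR = 32 − 32/4 = 24 dB.
B: GR = 15 − 15/2 = 7.5 dB.
A reduces 16.5 dB more.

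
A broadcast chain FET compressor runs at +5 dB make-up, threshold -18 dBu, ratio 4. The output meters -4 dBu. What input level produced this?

Stripping the +5 dB make-up gives -9 dBu at the gain stage.
The compressed level sits -9 − (-18) = 9 dB over threshold.
Undo the ratio: input overshoot = 9 × 4 = 36 dB, giving input = 18 dBu.

18 dBu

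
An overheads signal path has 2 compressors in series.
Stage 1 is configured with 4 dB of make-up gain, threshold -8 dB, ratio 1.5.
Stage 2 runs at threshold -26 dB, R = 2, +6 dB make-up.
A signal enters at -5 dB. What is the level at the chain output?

Stage 1: overshoot 3 dB → 3/1.5 = 2 dB → -6 dB; +4 dB make-up → -2 dB.
Stage 2: overshoot 24 dB → 24/2 = 12 dB → -14 dB; +6 dB make-up → -8 dB.

-8 dB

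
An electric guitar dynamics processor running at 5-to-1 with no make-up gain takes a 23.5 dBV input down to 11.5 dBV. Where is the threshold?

8.5 dBV

Gain reduction = 23.5 − 11.5 = 12 dB; output overshoot = GR / (R − 1) = 12 / 4 = 3 dB.
Threshold = output − output overshoot = 11.5 − 3 = 8.5 dBV.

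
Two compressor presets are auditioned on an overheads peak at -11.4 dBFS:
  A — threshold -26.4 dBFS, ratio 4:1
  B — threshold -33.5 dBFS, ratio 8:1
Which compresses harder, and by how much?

A: GR = 15 − 15/4 = 11.25 dB.
B: GR = 22.1 − 22.1/8 = 19.3375 dB.
B applies 8.0875 dB more gain reduction.

B, by 8.0875 dB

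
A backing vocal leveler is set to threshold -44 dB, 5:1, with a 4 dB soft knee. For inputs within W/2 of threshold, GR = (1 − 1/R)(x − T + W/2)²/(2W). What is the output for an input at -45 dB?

-45.1 dB

x − T + W/2 = -45 − (-44) + 2 = 1.
GR = (1 − 1/5) × 1² / 8 = 0.8 × 1 / 8 = 0.1 dB.
Output = -45 − 0.1 = -45.1 dB.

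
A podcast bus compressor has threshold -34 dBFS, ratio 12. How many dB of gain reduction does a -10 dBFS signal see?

22 dB

The signal is 24 dB above threshold.
At 12:1, output sits 24/12 = 2 dB above threshold.
Gain reduction = 24 − 2 = 22 dB.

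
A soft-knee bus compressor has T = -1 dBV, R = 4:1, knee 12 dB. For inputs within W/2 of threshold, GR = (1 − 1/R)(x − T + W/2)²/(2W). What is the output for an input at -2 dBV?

x − T + W/2 = -2 − (-1) + 6 = 5.
GR = (1 − 1/4) × 5² / 24 = 0.75 × 25 / 24 = 0.78125 dB.
Output = -2 − 0.78125 = -2.78125 dBV.

-2.78125 dBV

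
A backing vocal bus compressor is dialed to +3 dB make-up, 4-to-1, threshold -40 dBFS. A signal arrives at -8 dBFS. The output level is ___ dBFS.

-8 dBFS sits 32 dB over threshold.
At 4:1 the overshoot is divided by 4, leaving 8 dB above threshold.
Output = -40 + 8 = -32 dBFS; make-up adds 3 dB, giving -29 dBFS.

-29 dBFS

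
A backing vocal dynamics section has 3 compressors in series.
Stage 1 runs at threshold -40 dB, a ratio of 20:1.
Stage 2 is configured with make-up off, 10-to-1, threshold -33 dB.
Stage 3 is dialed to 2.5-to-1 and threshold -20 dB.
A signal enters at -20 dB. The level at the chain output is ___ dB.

-39 dB

Stage 1: overshoot 20 dB → 20/20 = 1 dB → -39 dB.
Stage 2: -39 dB ≤ -33 dB, so stage 2 doesn't engage; output -39 dB.
Stage 3: below threshold (-39 ≤ -20); passes unchanged; output -39 dB.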